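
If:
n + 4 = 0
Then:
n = -4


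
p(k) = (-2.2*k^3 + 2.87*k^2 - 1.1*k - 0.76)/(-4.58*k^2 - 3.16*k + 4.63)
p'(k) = (9.16*k + 3.16)*(-2.2*k^3 + 2.87*k^2 - 1.1*k - 0.76)/(-4.58*k^2 - 3.16*k + 4.63)^2 + (-6.6*k^2 + 5.74*k - 1.1)/(-4.58*k^2 - 3.16*k + 4.63)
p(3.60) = 1.06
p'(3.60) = 0.42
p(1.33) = 0.30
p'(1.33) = 0.06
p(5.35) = 1.82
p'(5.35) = 0.45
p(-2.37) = -3.47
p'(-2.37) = -0.93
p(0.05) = -0.18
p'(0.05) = -0.33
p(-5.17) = -3.80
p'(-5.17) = 0.39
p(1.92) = 0.43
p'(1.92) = 0.30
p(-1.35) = 20.71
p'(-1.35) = -385.33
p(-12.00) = -6.85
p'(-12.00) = 0.47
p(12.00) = 4.91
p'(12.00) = 0.47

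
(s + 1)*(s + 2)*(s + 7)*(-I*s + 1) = -I*s^4 + s^3 - 10*I*s^3 + 10*s^2 - 23*I*s^2 + 23*s - 14*I*s + 14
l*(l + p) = l^2 + l*p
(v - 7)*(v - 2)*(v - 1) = v^3 - 10*v^2 + 23*v - 14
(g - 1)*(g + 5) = g^2 + 4*g - 5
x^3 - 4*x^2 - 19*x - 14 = (x - 7)*(x + 1)*(x + 2)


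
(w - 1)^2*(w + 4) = w^3 + 2*w^2 - 7*w + 4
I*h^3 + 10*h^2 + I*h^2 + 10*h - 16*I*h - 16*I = (h - 8*I)*(h - 2*I)*(I*h + I)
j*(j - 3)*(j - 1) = j^3 - 4*j^2 + 3*j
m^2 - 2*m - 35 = (m - 7)*(m + 5)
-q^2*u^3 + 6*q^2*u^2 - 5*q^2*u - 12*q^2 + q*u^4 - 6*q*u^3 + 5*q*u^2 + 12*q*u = (-q + u)*(u - 4)*(u - 3)*(q*u + q)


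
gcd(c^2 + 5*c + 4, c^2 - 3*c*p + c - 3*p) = c + 1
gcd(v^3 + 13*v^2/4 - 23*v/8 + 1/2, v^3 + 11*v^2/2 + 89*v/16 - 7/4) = v^2 + 15*v/4 - 1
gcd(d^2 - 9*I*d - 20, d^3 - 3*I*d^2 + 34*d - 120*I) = d^2 - 9*I*d - 20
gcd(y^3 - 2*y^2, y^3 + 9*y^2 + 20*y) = y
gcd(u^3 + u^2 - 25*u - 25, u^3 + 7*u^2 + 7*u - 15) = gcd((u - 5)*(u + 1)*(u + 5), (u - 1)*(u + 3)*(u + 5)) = u + 5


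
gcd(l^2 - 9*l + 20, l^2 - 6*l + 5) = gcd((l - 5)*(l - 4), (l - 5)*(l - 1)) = l - 5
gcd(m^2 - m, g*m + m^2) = m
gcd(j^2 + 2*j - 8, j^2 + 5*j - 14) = j - 2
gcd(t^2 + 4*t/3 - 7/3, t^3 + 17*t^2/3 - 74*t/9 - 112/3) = t + 7/3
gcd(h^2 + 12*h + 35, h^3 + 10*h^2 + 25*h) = h + 5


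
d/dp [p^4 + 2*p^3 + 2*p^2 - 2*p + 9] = 4*p^3 + 6*p^2 + 4*p - 2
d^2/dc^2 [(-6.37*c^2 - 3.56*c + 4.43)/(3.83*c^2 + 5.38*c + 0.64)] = (158.070228*c^3 + 483.584226*c^2 + 600.049164*c + 254.027032)/(56.181887*c^6 + 236.756046*c^5 + 360.735444*c^4 + 234.845608*c^3 + 60.279552*c^2 + 6.610944*c + 0.262144)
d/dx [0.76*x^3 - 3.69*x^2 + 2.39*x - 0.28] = 2.28*x^2 - 7.38*x + 2.39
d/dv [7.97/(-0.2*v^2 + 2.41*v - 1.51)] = (3.188*v - 19.2077)/(0.2*v^2 - 2.41*v + 1.51)^2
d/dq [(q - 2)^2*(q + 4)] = 3*q^2 - 12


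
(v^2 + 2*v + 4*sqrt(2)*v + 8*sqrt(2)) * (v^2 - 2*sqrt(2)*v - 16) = v^4 + 2*v^3 + 2*sqrt(2)*v^3 - 32*v^2 + 4*sqrt(2)*v^2 - 64*sqrt(2)*v - 64*v - 128*sqrt(2)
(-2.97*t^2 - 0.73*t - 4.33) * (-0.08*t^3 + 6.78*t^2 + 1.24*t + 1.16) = 0.2376*t^5 - 20.0782*t^4 - 8.2858*t^3 - 33.7078*t^2 - 6.216*t - 5.0228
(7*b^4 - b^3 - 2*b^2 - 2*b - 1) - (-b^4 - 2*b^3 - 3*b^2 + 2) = 8*b^4 + b^3 + b^2 - 2*b - 3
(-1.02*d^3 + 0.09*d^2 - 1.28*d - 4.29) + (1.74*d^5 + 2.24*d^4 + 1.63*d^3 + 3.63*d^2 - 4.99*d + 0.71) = 1.74*d^5 + 2.24*d^4 + 0.61*d^3 + 3.72*d^2 - 6.27*d - 3.58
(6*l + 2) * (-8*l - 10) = -48*l^2 - 76*l - 20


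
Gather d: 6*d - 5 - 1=6*d - 6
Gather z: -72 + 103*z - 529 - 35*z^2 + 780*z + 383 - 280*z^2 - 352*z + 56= -315*z^2 + 531*z - 162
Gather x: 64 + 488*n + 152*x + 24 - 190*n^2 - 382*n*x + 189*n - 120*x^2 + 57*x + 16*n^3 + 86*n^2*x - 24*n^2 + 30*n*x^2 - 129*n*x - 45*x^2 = 16*n^3 - 214*n^2 + 677*n + x^2*(30*n - 165) + x*(86*n^2 - 511*n + 209) + 88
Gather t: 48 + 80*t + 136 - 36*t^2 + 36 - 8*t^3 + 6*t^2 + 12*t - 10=-8*t^3 - 30*t^2 + 92*t + 210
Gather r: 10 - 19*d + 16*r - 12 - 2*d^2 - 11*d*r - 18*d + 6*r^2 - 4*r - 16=-2*d^2 - 37*d + 6*r^2 + r*(12 - 11*d) - 18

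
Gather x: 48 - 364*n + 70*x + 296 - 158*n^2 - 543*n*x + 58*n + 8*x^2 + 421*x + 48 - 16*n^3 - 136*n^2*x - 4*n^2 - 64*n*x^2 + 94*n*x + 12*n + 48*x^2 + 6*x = -16*n^3 - 162*n^2 - 294*n + x^2*(56 - 64*n) + x*(-136*n^2 - 449*n + 497) + 392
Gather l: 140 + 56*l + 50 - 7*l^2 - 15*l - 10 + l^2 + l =-6*l^2 + 42*l + 180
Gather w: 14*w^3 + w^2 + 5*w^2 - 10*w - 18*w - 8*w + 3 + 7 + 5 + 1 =14*w^3 + 6*w^2 - 36*w + 16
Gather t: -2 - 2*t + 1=-2*t - 1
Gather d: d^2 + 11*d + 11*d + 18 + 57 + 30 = d^2 + 22*d + 105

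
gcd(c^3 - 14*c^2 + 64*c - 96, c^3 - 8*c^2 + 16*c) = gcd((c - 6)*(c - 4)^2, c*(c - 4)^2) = c^2 - 8*c + 16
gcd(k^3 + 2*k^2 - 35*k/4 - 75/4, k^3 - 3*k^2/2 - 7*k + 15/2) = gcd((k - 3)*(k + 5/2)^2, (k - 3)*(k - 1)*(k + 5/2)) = k^2 - k/2 - 15/2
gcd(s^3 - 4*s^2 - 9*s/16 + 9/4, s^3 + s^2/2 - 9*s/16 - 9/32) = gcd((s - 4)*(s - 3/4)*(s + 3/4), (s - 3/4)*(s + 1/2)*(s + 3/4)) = s^2 - 9/16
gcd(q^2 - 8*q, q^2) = q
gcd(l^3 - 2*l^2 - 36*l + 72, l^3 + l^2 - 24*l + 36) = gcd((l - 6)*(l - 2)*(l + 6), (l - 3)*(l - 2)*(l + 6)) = l^2 + 4*l - 12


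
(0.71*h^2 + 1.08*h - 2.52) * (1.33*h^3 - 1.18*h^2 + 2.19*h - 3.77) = 0.9443*h^5 + 0.5986*h^4 - 3.0711*h^3 + 2.6621*h^2 - 9.5904*h + 9.5004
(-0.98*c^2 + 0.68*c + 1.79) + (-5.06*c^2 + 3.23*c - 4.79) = -6.04*c^2 + 3.91*c - 3.0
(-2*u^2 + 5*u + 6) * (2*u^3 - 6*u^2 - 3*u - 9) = -4*u^5 + 22*u^4 - 12*u^3 - 33*u^2 - 63*u - 54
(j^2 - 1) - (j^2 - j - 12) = j + 11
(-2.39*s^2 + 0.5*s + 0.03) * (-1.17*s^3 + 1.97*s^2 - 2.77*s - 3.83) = 2.7963*s^5 - 5.2933*s^4 + 7.5702*s^3 + 7.8278*s^2 - 1.9981*s - 0.1149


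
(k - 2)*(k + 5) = k^2 + 3*k - 10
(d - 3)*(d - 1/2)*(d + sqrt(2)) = d^3 - 7*d^2/2 + sqrt(2)*d^2 - 7*sqrt(2)*d/2 + 3*d/2 + 3*sqrt(2)/2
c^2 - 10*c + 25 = (c - 5)^2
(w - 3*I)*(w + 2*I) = w^2 - I*w + 6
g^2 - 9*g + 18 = (g - 6)*(g - 3)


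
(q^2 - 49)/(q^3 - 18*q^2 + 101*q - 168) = (q + 7)/(q^2 - 11*q + 24)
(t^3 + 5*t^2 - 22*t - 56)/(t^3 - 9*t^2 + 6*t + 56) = (t + 7)/(t - 7)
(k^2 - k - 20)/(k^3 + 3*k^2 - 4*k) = (k - 5)/(k*(k - 1))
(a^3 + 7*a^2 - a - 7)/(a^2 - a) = a + 8 + 7/a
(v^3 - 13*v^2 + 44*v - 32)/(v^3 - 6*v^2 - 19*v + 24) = (v - 4)/(v + 3)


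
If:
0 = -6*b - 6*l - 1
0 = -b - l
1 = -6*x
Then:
No Solution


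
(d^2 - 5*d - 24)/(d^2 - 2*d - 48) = (d + 3)/(d + 6)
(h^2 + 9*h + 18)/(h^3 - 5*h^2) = (h^2 + 9*h + 18)/(h^2*(h - 5))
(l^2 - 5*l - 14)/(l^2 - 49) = (l + 2)/(l + 7)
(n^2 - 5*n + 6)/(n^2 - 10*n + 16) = (n - 3)/(n - 8)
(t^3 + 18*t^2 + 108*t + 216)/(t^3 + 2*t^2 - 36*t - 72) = (t^2 + 12*t + 36)/(t^2 - 4*t - 12)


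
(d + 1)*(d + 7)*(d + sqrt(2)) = d^3 + sqrt(2)*d^2 + 8*d^2 + 7*d + 8*sqrt(2)*d + 7*sqrt(2)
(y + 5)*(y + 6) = y^2 + 11*y + 30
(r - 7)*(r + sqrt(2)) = r^2 - 7*r + sqrt(2)*r - 7*sqrt(2)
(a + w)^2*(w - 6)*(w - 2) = a^2*w^2 - 8*a^2*w + 12*a^2 + 2*a*w^3 - 16*a*w^2 + 24*a*w + w^4 - 8*w^3 + 12*w^2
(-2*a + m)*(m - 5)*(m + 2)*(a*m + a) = -2*a^2*m^3 + 4*a^2*m^2 + 26*a^2*m + 20*a^2 + a*m^4 - 2*a*m^3 - 13*a*m^2 - 10*a*m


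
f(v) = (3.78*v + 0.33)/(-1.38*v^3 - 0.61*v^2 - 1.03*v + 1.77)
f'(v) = (3.78*v + 0.33)*(4.14*v^2 + 1.22*v + 1.03)/(-1.38*v^3 - 0.61*v^2 - 1.03*v + 1.77)^2 + 3.78/(-1.38*v^3 - 0.61*v^2 - 1.03*v + 1.77)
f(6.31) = -0.06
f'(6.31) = 0.02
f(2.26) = -0.45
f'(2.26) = 0.38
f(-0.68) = -0.85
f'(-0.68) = 0.75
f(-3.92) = -0.18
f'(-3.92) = -0.09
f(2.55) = -0.36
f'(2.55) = 0.27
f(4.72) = -0.11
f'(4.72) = 0.05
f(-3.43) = -0.23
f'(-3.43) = -0.13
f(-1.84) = -0.65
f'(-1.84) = -0.45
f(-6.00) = -0.08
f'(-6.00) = -0.03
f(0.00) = 0.19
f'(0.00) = 2.24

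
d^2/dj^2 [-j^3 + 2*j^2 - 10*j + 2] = 4 - 6*j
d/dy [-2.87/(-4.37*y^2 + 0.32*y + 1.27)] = (0.9184 - 25.0838*y)/(-4.37*y^2 + 0.32*y + 1.27)^2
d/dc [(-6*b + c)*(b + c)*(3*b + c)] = -21*b^2 - 4*b*c + 3*c^2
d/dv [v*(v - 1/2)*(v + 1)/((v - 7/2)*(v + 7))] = (4*v^4 + 28*v^3 - 285*v^2 - 98*v + 49)/(4*v^4 + 28*v^3 - 147*v^2 - 686*v + 2401)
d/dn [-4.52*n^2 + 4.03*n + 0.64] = 4.03 - 9.04*n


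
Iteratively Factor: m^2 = (m)*(m)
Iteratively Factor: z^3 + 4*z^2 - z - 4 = (z + 4)*(z^2 - 1) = (z - 1)*(z + 4)*(z + 1)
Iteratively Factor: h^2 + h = (h + 1)*(h)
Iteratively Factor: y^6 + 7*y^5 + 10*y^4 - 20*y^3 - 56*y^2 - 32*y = (y)*(y^5 + 7*y^4 + 10*y^3 - 20*y^2 - 56*y - 32) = y*(y - 2)*(y^4 + 9*y^3 + 28*y^2 + 36*y + 16) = y*(y - 2)*(y + 2)*(y^3 + 7*y^2 + 14*y + 8) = y*(y - 2)*(y + 1)*(y + 2)*(y^2 + 6*y + 8) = y*(y - 2)*(y + 1)*(y + 2)^2*(y + 4)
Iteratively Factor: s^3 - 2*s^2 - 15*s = (s - 5)*(s^2 + 3*s) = (s - 5)*(s + 3)*(s)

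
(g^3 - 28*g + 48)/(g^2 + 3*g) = (g^3 - 28*g + 48)/(g*(g + 3))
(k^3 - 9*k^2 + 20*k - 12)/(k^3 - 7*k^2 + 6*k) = (k - 2)/k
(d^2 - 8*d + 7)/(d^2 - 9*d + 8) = (d - 7)/(d - 8)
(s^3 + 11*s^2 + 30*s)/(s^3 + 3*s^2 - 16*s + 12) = s*(s + 5)/(s^2 - 3*s + 2)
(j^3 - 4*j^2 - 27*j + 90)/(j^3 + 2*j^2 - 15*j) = (j - 6)/j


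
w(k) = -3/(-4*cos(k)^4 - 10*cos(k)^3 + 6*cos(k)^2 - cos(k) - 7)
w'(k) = -3*(-16*sin(k)*cos(k)^3 - 30*sin(k)*cos(k)^2 + 12*sin(k)*cos(k) - sin(k))/(-4*cos(k)^4 - 10*cos(k)^3 + 6*cos(k)^2 - cos(k) - 7)^2 = 3*(15*cos(2*k) + 4*cos(3*k) + 16)*sin(k)/(4*cos(k)^4 + 10*cos(k)^3 - 6*cos(k)^2 + cos(k) + 7)^2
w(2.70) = -0.85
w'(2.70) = 2.53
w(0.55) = 0.25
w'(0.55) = 0.25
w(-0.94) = 0.37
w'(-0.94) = -0.29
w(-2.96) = -0.54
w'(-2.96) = -0.47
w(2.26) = 1.49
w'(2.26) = 9.44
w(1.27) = 0.42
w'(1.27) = 0.03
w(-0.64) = 0.28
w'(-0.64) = -0.29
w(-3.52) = -0.72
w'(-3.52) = 1.62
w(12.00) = 0.26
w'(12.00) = -0.26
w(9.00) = -0.81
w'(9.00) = 2.23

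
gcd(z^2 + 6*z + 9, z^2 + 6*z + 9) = z^2 + 6*z + 9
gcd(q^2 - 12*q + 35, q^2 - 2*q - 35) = q - 7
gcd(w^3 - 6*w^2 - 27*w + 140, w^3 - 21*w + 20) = w^2 + w - 20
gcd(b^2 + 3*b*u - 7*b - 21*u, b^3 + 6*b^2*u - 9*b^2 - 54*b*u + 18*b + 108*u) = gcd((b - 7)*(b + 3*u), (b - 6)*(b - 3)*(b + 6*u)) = 1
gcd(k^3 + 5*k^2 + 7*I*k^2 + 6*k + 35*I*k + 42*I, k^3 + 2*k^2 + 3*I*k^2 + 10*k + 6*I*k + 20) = k + 2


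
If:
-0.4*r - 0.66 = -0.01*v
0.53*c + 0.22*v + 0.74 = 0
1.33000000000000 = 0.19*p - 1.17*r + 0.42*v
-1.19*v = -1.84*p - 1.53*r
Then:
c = -0.69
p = 0.31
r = -1.69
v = -1.69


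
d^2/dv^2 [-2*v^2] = -4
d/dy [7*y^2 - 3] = 14*y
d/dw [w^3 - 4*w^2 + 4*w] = 3*w^2 - 8*w + 4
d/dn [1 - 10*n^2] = -20*n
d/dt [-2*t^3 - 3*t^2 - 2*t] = -6*t^2 - 6*t - 2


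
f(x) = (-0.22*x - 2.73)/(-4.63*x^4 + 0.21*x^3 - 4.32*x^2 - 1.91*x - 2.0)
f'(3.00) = -0.01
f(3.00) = 0.01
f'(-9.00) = 0.00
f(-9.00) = 0.00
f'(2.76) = -0.01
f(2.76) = 0.01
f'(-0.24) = 0.49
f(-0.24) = 1.48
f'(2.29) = -0.03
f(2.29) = 0.02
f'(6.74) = -0.00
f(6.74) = 0.00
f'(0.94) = -0.58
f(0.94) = 0.27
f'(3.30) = -0.01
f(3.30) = 0.01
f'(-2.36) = 0.02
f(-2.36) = 0.01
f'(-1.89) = 0.06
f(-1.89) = 0.03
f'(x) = (-0.22*x - 2.73)*(18.52*x^3 - 0.63*x^2 + 8.64*x + 1.91)/(-4.63*x^4 + 0.21*x^3 - 4.32*x^2 - 1.91*x - 2.0)^2 - 0.22/(-4.63*x^4 + 0.21*x^3 - 4.32*x^2 - 1.91*x - 2.0)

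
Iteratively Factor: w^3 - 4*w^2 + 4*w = (w)*(w^2 - 4*w + 4) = w*(w - 2)*(w - 2)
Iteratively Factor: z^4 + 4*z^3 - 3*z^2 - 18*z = (z + 3)*(z^3 + z^2 - 6*z) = (z - 2)*(z + 3)*(z^2 + 3*z) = z*(z - 2)*(z + 3)*(z + 3)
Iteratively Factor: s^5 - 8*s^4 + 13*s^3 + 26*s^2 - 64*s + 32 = (s - 1)*(s^4 - 7*s^3 + 6*s^2 + 32*s - 32) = (s - 4)*(s - 1)*(s^3 - 3*s^2 - 6*s + 8) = (s - 4)*(s - 1)^2*(s^2 - 2*s - 8) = (s - 4)*(s - 1)^2*(s + 2)*(s - 4)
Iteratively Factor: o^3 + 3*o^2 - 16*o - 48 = (o + 4)*(o^2 - o - 12) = (o - 4)*(o + 4)*(o + 3)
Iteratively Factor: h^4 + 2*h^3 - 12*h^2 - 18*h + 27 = (h - 1)*(h^3 + 3*h^2 - 9*h - 27) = (h - 3)*(h - 1)*(h^2 + 6*h + 9) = (h - 3)*(h - 1)*(h + 3)*(h + 3)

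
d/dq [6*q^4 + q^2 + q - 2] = 24*q^3 + 2*q + 1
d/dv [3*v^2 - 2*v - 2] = 6*v - 2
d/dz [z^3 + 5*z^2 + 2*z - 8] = 3*z^2 + 10*z + 2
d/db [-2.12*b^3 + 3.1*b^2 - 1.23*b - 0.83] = -6.36*b^2 + 6.2*b - 1.23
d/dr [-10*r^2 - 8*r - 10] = -20*r - 8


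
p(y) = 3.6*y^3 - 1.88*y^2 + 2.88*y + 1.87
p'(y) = 10.8*y^2 - 3.76*y + 2.88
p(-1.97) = -38.62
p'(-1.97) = 52.20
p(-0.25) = 0.98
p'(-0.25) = 4.50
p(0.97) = 6.18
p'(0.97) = 9.39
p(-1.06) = -7.58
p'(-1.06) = 19.00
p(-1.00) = -6.49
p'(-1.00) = 17.44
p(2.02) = 29.69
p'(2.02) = 39.35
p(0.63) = 3.84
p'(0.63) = 4.80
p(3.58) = 153.26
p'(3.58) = 127.84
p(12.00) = 5986.51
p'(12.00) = 1512.96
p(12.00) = 5986.51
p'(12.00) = 1512.96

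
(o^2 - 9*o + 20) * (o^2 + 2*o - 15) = o^4 - 7*o^3 - 13*o^2 + 175*o - 300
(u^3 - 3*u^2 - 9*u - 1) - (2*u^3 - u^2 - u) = -u^3 - 2*u^2 - 8*u - 1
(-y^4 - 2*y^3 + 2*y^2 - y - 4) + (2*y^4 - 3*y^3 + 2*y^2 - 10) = y^4 - 5*y^3 + 4*y^2 - y - 14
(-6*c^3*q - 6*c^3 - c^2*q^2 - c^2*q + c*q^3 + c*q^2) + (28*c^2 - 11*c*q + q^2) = -6*c^3*q - 6*c^3 - c^2*q^2 - c^2*q + 28*c^2 + c*q^3 + c*q^2 - 11*c*q + q^2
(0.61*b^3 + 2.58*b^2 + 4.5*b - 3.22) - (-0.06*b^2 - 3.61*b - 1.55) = 0.61*b^3 + 2.64*b^2 + 8.11*b - 1.67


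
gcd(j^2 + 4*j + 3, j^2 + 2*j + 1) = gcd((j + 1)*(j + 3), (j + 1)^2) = j + 1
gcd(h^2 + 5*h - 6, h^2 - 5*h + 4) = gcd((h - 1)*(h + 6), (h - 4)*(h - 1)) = h - 1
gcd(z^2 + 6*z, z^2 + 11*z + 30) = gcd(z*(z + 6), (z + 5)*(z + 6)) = z + 6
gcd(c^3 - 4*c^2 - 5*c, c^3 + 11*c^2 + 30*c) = c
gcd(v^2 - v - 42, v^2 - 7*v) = v - 7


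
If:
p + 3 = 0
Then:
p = -3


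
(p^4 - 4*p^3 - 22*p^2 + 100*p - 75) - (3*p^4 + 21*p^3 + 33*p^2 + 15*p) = -2*p^4 - 25*p^3 - 55*p^2 + 85*p - 75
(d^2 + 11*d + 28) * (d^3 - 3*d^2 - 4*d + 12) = d^5 + 8*d^4 - 9*d^3 - 116*d^2 + 20*d + 336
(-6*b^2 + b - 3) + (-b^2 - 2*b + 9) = -7*b^2 - b + 6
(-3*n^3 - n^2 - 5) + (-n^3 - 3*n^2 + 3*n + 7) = -4*n^3 - 4*n^2 + 3*n + 2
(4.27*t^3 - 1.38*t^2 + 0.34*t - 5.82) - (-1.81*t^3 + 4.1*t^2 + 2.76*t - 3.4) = 6.08*t^3 - 5.48*t^2 - 2.42*t - 2.42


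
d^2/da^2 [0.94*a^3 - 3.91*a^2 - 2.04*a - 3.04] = 5.64*a - 7.82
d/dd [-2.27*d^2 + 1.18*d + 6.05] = 1.18 - 4.54*d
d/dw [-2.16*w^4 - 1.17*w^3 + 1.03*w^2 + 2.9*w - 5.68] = -8.64*w^3 - 3.51*w^2 + 2.06*w + 2.9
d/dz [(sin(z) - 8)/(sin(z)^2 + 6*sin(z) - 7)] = (16*sin(z) + cos(z)^2 + 40)*cos(z)/(sin(z)^2 + 6*sin(z) - 7)^2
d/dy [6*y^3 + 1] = 18*y^2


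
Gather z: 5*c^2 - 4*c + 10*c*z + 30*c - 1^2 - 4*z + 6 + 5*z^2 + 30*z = 5*c^2 + 26*c + 5*z^2 + z*(10*c + 26) + 5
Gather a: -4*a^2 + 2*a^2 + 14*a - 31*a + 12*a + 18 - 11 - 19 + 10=-2*a^2 - 5*a - 2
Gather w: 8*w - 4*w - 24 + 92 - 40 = 4*w + 28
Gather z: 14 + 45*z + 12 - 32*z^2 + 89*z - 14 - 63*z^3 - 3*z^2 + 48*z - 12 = -63*z^3 - 35*z^2 + 182*z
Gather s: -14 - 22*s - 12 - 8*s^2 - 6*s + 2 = -8*s^2 - 28*s - 24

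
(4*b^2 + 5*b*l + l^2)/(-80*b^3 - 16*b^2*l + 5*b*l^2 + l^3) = (-b - l)/(20*b^2 - b*l - l^2)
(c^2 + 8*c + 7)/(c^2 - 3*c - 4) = (c + 7)/(c - 4)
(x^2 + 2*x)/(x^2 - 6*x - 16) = x/(x - 8)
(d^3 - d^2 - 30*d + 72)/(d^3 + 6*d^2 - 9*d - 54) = (d - 4)/(d + 3)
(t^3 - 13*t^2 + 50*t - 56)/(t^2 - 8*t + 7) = (t^2 - 6*t + 8)/(t - 1)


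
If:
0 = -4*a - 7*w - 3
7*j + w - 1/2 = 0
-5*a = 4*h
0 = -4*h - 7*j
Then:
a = 13/62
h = -65/248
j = 65/434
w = -17/31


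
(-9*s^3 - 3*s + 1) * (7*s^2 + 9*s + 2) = -63*s^5 - 81*s^4 - 39*s^3 - 20*s^2 + 3*s + 2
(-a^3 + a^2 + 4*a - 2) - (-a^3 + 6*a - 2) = a^2 - 2*a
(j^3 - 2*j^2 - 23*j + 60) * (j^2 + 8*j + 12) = j^5 + 6*j^4 - 27*j^3 - 148*j^2 + 204*j + 720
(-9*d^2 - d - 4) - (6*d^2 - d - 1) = -15*d^2 - 3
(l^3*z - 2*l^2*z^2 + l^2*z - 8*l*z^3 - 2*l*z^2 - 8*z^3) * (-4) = -4*l^3*z + 8*l^2*z^2 - 4*l^2*z + 32*l*z^3 + 8*l*z^2 + 32*z^3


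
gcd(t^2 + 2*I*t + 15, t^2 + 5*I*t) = t + 5*I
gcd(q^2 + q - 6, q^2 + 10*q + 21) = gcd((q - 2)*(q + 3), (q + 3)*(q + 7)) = q + 3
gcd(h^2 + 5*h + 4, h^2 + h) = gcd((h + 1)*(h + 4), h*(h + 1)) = h + 1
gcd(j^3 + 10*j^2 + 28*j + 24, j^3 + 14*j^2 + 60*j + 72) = j^2 + 8*j + 12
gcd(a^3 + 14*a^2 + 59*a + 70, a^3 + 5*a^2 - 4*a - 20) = a^2 + 7*a + 10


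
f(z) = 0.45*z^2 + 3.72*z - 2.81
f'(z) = 0.9*z + 3.72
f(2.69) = 10.45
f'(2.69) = 6.14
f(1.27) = 2.64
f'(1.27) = 4.86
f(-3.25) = -10.15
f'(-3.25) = 0.80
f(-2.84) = -9.75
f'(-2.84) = 1.16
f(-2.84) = -9.75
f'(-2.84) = 1.16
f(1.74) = 5.03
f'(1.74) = 5.29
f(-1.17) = -6.55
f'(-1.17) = 2.67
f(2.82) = 11.26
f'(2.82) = 6.26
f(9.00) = 67.12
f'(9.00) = 11.82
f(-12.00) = 17.35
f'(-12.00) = -7.08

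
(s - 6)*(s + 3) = s^2 - 3*s - 18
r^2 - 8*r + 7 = (r - 7)*(r - 1)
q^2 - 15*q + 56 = (q - 8)*(q - 7)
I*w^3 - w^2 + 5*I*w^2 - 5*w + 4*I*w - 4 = (w + 4)*(w + I)*(I*w + I)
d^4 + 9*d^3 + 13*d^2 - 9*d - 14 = (d - 1)*(d + 1)*(d + 2)*(d + 7)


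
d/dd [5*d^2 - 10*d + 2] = 10*d - 10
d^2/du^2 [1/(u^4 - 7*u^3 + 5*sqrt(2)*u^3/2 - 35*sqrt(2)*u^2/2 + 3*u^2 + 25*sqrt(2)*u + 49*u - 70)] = 4*((-12*u^2 - 15*sqrt(2)*u + 42*u - 6 + 35*sqrt(2))*(2*u^4 - 14*u^3 + 5*sqrt(2)*u^3 - 35*sqrt(2)*u^2 + 6*u^2 + 50*sqrt(2)*u + 98*u - 140) + (8*u^3 - 42*u^2 + 15*sqrt(2)*u^2 - 70*sqrt(2)*u + 12*u + 50*sqrt(2) + 98)^2)/(2*u^4 - 14*u^3 + 5*sqrt(2)*u^3 - 35*sqrt(2)*u^2 + 6*u^2 + 50*sqrt(2)*u + 98*u - 140)^3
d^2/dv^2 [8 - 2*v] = 0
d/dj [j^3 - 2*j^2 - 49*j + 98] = 3*j^2 - 4*j - 49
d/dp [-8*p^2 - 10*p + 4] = -16*p - 10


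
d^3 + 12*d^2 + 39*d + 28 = (d + 1)*(d + 4)*(d + 7)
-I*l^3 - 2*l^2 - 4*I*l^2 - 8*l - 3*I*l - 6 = (l + 3)*(l - 2*I)*(-I*l - I)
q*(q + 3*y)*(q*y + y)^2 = q^4*y^2 + 3*q^3*y^3 + 2*q^3*y^2 + 6*q^2*y^3 + q^2*y^2 + 3*q*y^3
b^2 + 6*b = b*(b + 6)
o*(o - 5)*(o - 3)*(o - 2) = o^4 - 10*o^3 + 31*o^2 - 30*o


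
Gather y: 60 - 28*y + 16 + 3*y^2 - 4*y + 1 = 3*y^2 - 32*y + 77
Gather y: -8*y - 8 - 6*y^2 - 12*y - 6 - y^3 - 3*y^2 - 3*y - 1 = -y^3 - 9*y^2 - 23*y - 15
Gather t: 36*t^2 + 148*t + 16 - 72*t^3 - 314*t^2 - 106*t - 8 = -72*t^3 - 278*t^2 + 42*t + 8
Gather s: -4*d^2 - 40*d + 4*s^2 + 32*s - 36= -4*d^2 - 40*d + 4*s^2 + 32*s - 36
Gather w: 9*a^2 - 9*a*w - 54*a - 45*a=9*a^2 - 9*a*w - 99*a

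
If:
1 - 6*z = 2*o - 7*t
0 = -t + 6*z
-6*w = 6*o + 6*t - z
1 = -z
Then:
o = -35/2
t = -6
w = 70/3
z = -1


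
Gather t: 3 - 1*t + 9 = 12 - t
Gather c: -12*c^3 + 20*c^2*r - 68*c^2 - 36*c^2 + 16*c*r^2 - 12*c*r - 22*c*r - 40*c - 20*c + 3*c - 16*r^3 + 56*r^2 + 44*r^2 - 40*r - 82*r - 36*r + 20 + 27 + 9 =-12*c^3 + c^2*(20*r - 104) + c*(16*r^2 - 34*r - 57) - 16*r^3 + 100*r^2 - 158*r + 56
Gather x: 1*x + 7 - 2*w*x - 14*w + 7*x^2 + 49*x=-14*w + 7*x^2 + x*(50 - 2*w) + 7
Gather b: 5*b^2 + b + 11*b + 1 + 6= 5*b^2 + 12*b + 7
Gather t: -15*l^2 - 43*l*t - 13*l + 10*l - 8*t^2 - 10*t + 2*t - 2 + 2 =-15*l^2 - 3*l - 8*t^2 + t*(-43*l - 8)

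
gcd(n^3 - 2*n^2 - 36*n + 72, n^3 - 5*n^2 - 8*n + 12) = n - 6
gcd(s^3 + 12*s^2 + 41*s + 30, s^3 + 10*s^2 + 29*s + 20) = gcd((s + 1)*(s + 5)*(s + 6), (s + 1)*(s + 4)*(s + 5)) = s^2 + 6*s + 5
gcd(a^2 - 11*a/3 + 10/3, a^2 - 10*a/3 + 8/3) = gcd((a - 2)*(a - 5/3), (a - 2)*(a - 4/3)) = a - 2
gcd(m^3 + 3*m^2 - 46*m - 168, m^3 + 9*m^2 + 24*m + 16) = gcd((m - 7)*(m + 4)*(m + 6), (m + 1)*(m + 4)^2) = m + 4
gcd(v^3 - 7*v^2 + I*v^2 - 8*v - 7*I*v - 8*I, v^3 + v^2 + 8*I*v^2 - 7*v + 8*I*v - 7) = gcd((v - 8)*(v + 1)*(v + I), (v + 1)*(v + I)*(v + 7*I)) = v^2 + v*(1 + I) + I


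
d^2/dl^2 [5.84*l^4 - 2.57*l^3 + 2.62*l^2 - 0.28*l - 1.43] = 70.08*l^2 - 15.42*l + 5.24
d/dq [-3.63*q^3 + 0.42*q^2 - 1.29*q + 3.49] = -10.89*q^2 + 0.84*q - 1.29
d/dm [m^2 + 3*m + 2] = 2*m + 3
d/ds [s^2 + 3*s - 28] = 2*s + 3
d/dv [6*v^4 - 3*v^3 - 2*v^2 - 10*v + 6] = 24*v^3 - 9*v^2 - 4*v - 10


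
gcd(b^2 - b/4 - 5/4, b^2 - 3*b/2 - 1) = 1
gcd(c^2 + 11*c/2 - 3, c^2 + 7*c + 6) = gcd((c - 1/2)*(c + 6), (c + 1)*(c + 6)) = c + 6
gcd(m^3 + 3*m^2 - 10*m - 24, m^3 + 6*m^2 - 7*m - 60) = m^2 + m - 12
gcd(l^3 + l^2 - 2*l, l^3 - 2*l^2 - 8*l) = l^2 + 2*l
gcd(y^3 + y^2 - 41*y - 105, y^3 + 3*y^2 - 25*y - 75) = y^2 + 8*y + 15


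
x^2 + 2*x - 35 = (x - 5)*(x + 7)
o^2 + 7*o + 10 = (o + 2)*(o + 5)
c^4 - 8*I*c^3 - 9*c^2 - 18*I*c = c*(c - 6*I)*(c - 3*I)*(c + I)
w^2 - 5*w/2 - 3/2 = (w - 3)*(w + 1/2)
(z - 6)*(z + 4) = z^2 - 2*z - 24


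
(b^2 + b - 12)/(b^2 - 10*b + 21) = (b + 4)/(b - 7)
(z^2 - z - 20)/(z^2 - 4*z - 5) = (z + 4)/(z + 1)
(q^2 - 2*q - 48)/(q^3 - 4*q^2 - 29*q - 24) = (q + 6)/(q^2 + 4*q + 3)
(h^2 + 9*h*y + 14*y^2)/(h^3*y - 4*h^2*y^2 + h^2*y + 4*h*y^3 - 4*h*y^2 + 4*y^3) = (h^2 + 9*h*y + 14*y^2)/(y*(h^3 - 4*h^2*y + h^2 + 4*h*y^2 - 4*h*y + 4*y^2))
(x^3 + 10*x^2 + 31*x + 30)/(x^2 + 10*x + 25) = (x^2 + 5*x + 6)/(x + 5)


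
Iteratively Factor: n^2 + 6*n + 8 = (n + 2)*(n + 4)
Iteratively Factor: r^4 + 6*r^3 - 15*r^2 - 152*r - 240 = (r - 5)*(r^3 + 11*r^2 + 40*r + 48) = (r - 5)*(r + 4)*(r^2 + 7*r + 12) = (r - 5)*(r + 3)*(r + 4)*(r + 4)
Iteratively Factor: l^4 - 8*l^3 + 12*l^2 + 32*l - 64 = (l + 2)*(l^3 - 10*l^2 + 32*l - 32) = (l - 2)*(l + 2)*(l^2 - 8*l + 16) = (l - 4)*(l - 2)*(l + 2)*(l - 4)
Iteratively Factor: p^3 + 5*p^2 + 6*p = (p + 3)*(p^2 + 2*p) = p*(p + 3)*(p + 2)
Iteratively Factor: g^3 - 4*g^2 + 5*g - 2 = (g - 1)*(g^2 - 3*g + 2) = (g - 1)^2*(g - 2)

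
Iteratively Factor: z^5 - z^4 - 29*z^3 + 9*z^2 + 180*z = (z)*(z^4 - z^3 - 29*z^2 + 9*z + 180) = z*(z - 3)*(z^3 + 2*z^2 - 23*z - 60) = z*(z - 3)*(z + 3)*(z^2 - z - 20) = z*(z - 5)*(z - 3)*(z + 3)*(z + 4)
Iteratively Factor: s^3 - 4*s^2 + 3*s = (s)*(s^2 - 4*s + 3) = s*(s - 3)*(s - 1)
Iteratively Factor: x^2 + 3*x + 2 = (x + 2)*(x + 1)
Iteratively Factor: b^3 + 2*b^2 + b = (b)*(b^2 + 2*b + 1) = b*(b + 1)*(b + 1)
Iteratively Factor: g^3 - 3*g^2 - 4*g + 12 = (g + 2)*(g^2 - 5*g + 6) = (g - 3)*(g + 2)*(g - 2)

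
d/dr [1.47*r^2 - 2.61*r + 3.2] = 2.94*r - 2.61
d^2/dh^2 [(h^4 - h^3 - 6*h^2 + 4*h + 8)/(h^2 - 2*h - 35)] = 2*(h^6 - 6*h^5 - 93*h^4 + 513*h^3 + 6534*h^2 - 3303*h - 7318)/(h^6 - 6*h^5 - 93*h^4 + 412*h^3 + 3255*h^2 - 7350*h - 42875)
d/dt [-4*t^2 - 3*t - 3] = -8*t - 3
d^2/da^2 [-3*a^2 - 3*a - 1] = -6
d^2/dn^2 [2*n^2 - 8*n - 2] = 4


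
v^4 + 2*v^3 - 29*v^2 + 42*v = v*(v - 3)*(v - 2)*(v + 7)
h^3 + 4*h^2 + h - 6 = (h - 1)*(h + 2)*(h + 3)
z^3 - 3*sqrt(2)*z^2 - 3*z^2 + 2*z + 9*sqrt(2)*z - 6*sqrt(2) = (z - 2)*(z - 1)*(z - 3*sqrt(2))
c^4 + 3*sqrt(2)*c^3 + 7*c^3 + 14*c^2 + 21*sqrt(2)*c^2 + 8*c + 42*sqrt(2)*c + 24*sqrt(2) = (c + 1)*(c + 2)*(c + 4)*(c + 3*sqrt(2))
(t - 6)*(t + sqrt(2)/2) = t^2 - 6*t + sqrt(2)*t/2 - 3*sqrt(2)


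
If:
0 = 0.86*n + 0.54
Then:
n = -0.63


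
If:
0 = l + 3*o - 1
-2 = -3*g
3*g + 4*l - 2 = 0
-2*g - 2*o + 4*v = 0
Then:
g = 2/3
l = 0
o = 1/3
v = 1/2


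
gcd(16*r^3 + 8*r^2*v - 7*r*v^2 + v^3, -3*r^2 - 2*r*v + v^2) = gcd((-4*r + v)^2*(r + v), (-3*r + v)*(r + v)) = r + v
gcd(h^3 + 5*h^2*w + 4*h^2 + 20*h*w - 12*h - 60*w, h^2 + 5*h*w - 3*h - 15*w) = h + 5*w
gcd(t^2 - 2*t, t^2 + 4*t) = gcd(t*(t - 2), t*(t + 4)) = t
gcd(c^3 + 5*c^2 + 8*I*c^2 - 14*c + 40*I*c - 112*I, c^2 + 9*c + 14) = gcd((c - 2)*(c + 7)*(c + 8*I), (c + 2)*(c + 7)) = c + 7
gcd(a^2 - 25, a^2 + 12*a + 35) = a + 5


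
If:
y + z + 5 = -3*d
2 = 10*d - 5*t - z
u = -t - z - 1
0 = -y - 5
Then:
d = -z/3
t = -13*z/15 - 2/5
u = -2*z/15 - 3/5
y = -5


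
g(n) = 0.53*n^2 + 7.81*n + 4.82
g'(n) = 1.06*n + 7.81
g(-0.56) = 0.61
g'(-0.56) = 7.22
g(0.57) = 9.44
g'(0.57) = 8.41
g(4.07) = 45.39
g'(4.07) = 12.12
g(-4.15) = -18.46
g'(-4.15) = 3.41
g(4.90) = 55.81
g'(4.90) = 13.00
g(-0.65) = -0.03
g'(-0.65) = 7.12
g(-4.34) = -19.09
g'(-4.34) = 3.21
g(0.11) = 5.69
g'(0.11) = 7.93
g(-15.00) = 6.92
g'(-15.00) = -8.09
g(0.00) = 4.82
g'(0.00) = 7.81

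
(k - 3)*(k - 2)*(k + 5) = k^3 - 19*k + 30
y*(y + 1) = y^2 + y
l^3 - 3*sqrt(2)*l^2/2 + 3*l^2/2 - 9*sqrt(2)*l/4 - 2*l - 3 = (l + 3/2)*(l - 2*sqrt(2))*(l + sqrt(2)/2)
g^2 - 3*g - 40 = (g - 8)*(g + 5)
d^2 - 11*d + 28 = (d - 7)*(d - 4)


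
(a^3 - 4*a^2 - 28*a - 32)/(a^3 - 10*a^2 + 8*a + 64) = (a + 2)/(a - 4)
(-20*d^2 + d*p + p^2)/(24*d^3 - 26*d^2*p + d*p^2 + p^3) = (5*d + p)/(-6*d^2 + 5*d*p + p^2)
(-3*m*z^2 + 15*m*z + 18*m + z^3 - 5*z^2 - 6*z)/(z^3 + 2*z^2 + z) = (-3*m*z + 18*m + z^2 - 6*z)/(z*(z + 1))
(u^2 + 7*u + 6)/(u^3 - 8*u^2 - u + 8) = (u + 6)/(u^2 - 9*u + 8)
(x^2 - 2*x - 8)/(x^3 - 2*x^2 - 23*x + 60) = (x + 2)/(x^2 + 2*x - 15)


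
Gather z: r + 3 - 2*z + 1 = r - 2*z + 4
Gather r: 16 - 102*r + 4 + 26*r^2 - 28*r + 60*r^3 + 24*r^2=60*r^3 + 50*r^2 - 130*r + 20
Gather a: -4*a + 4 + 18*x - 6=-4*a + 18*x - 2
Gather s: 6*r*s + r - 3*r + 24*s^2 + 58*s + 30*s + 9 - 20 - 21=-2*r + 24*s^2 + s*(6*r + 88) - 32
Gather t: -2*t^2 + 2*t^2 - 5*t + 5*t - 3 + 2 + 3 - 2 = 0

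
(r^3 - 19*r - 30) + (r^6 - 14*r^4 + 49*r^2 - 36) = r^6 - 14*r^4 + r^3 + 49*r^2 - 19*r - 66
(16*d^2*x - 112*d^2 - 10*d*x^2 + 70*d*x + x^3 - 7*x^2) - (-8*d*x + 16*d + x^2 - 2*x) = 16*d^2*x - 112*d^2 - 10*d*x^2 + 78*d*x - 16*d + x^3 - 8*x^2 + 2*x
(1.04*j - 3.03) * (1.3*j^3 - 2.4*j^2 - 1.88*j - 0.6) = 1.352*j^4 - 6.435*j^3 + 5.3168*j^2 + 5.0724*j + 1.818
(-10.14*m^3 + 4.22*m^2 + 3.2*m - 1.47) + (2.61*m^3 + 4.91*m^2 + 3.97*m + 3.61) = -7.53*m^3 + 9.13*m^2 + 7.17*m + 2.14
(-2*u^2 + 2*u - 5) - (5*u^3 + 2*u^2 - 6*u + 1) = -5*u^3 - 4*u^2 + 8*u - 6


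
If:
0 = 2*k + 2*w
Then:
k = -w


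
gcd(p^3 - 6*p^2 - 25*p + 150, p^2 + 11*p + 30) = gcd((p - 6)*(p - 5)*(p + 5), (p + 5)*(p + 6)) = p + 5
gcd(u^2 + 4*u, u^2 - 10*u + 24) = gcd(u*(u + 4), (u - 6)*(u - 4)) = 1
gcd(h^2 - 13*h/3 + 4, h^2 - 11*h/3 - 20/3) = 1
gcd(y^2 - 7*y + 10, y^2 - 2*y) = y - 2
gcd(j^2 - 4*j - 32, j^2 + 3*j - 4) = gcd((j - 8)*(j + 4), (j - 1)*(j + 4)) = j + 4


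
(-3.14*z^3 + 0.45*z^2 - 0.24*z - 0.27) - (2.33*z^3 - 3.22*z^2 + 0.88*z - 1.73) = -5.47*z^3 + 3.67*z^2 - 1.12*z + 1.46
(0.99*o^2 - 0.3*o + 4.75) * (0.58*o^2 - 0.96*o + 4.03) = 0.5742*o^4 - 1.1244*o^3 + 7.0327*o^2 - 5.769*o + 19.1425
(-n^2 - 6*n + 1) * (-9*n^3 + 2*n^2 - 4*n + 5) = 9*n^5 + 52*n^4 - 17*n^3 + 21*n^2 - 34*n + 5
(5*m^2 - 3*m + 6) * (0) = 0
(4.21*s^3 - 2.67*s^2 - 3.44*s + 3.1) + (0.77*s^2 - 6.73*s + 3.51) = 4.21*s^3 - 1.9*s^2 - 10.17*s + 6.61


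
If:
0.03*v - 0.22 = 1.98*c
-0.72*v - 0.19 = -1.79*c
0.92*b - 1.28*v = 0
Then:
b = -0.78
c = -0.12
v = -0.56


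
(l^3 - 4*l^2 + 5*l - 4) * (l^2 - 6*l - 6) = l^5 - 10*l^4 + 23*l^3 - 10*l^2 - 6*l + 24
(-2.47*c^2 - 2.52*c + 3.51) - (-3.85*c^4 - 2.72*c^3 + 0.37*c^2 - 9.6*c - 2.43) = 3.85*c^4 + 2.72*c^3 - 2.84*c^2 + 7.08*c + 5.94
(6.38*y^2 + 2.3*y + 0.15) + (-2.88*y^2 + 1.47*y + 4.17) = 3.5*y^2 + 3.77*y + 4.32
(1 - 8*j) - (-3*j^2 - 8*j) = 3*j^2 + 1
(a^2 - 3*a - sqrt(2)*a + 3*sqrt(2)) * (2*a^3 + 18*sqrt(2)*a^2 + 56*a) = 2*a^5 - 6*a^4 + 16*sqrt(2)*a^4 - 48*sqrt(2)*a^3 + 20*a^3 - 56*sqrt(2)*a^2 - 60*a^2 + 168*sqrt(2)*a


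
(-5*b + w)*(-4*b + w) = 20*b^2 - 9*b*w + w^2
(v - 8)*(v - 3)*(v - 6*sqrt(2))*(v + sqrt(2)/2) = v^4 - 11*v^3 - 11*sqrt(2)*v^3/2 + 18*v^2 + 121*sqrt(2)*v^2/2 - 132*sqrt(2)*v + 66*v - 144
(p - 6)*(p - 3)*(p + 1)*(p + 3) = p^4 - 5*p^3 - 15*p^2 + 45*p + 54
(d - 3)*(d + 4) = d^2 + d - 12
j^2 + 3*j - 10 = (j - 2)*(j + 5)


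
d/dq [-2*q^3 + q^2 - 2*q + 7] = -6*q^2 + 2*q - 2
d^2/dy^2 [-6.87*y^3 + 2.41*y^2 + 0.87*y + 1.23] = 4.82 - 41.22*y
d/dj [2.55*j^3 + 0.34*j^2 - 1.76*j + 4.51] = 7.65*j^2 + 0.68*j - 1.76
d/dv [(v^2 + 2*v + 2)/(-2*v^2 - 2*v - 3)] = 2*(v^2 + v - 1)/(4*v^4 + 8*v^3 + 16*v^2 + 12*v + 9)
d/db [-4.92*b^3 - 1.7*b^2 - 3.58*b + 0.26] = -14.76*b^2 - 3.4*b - 3.58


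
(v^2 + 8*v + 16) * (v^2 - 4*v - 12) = v^4 + 4*v^3 - 28*v^2 - 160*v - 192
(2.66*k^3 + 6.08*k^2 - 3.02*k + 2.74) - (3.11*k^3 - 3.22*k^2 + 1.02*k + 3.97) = -0.45*k^3 + 9.3*k^2 - 4.04*k - 1.23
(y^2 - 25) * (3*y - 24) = 3*y^3 - 24*y^2 - 75*y + 600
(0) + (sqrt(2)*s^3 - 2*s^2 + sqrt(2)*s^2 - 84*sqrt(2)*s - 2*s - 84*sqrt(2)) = sqrt(2)*s^3 - 2*s^2 + sqrt(2)*s^2 - 84*sqrt(2)*s - 2*s - 84*sqrt(2)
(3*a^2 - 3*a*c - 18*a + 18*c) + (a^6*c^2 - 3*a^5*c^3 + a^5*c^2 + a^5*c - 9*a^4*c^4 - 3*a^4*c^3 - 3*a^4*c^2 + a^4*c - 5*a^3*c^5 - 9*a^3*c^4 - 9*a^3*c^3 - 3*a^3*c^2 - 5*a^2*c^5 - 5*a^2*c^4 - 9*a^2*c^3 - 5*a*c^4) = a^6*c^2 - 3*a^5*c^3 + a^5*c^2 + a^5*c - 9*a^4*c^4 - 3*a^4*c^3 - 3*a^4*c^2 + a^4*c - 5*a^3*c^5 - 9*a^3*c^4 - 9*a^3*c^3 - 3*a^3*c^2 - 5*a^2*c^5 - 5*a^2*c^4 - 9*a^2*c^3 + 3*a^2 - 5*a*c^4 - 3*a*c - 18*a + 18*c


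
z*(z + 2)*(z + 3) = z^3 + 5*z^2 + 6*z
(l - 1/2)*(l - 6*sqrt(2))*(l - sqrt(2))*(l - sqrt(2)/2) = l^4 - 15*sqrt(2)*l^3/2 - l^3/2 + 15*sqrt(2)*l^2/4 + 19*l^2 - 19*l/2 - 6*sqrt(2)*l + 3*sqrt(2)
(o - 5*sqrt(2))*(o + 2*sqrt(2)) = o^2 - 3*sqrt(2)*o - 20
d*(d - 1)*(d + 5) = d^3 + 4*d^2 - 5*d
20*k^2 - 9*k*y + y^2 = (-5*k + y)*(-4*k + y)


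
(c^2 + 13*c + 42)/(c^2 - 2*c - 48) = (c + 7)/(c - 8)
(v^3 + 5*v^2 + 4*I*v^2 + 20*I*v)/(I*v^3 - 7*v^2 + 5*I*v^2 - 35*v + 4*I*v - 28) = v*(-I*v^2 + v*(4 - 5*I) + 20)/(v^3 + v^2*(5 + 7*I) + v*(4 + 35*I) + 28*I)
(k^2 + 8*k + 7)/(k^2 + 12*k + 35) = (k + 1)/(k + 5)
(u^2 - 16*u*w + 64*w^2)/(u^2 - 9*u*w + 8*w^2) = (u - 8*w)/(u - w)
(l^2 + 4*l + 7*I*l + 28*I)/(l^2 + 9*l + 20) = (l + 7*I)/(l + 5)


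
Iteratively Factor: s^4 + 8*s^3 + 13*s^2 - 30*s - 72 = (s + 3)*(s^3 + 5*s^2 - 2*s - 24) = (s + 3)*(s + 4)*(s^2 + s - 6) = (s - 2)*(s + 3)*(s + 4)*(s + 3)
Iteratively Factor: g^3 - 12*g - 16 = (g + 2)*(g^2 - 2*g - 8) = (g + 2)^2*(g - 4)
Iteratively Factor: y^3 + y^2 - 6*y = (y - 2)*(y^2 + 3*y) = y*(y - 2)*(y + 3)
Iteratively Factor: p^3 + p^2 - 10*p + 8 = (p - 1)*(p^2 + 2*p - 8) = (p - 1)*(p + 4)*(p - 2)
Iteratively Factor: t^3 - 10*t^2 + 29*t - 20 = (t - 5)*(t^2 - 5*t + 4) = (t - 5)*(t - 4)*(t - 1)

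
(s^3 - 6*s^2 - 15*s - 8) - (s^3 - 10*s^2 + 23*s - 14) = 4*s^2 - 38*s + 6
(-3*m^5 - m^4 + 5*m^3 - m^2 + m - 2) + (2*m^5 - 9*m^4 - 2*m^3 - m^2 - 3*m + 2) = -m^5 - 10*m^4 + 3*m^3 - 2*m^2 - 2*m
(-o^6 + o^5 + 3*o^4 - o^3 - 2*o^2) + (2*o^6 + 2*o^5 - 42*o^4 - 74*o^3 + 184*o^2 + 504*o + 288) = o^6 + 3*o^5 - 39*o^4 - 75*o^3 + 182*o^2 + 504*o + 288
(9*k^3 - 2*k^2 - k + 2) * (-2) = -18*k^3 + 4*k^2 + 2*k - 4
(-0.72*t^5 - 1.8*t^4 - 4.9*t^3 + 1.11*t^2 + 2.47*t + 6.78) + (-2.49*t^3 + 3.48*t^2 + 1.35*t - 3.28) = -0.72*t^5 - 1.8*t^4 - 7.39*t^3 + 4.59*t^2 + 3.82*t + 3.5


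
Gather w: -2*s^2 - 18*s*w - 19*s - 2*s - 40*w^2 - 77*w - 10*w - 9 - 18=-2*s^2 - 21*s - 40*w^2 + w*(-18*s - 87) - 27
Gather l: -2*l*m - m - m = -2*l*m - 2*m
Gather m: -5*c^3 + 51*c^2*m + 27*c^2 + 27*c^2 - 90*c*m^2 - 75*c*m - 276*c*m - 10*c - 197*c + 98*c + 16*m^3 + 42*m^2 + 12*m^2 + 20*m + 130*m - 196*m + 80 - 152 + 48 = -5*c^3 + 54*c^2 - 109*c + 16*m^3 + m^2*(54 - 90*c) + m*(51*c^2 - 351*c - 46) - 24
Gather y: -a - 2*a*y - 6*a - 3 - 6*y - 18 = -7*a + y*(-2*a - 6) - 21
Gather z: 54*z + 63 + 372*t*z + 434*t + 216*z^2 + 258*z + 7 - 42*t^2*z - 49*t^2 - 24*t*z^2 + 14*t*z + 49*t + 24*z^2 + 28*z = -49*t^2 + 483*t + z^2*(240 - 24*t) + z*(-42*t^2 + 386*t + 340) + 70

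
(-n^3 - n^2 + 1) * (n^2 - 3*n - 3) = -n^5 + 2*n^4 + 6*n^3 + 4*n^2 - 3*n - 3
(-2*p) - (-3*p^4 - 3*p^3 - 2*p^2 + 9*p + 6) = 3*p^4 + 3*p^3 + 2*p^2 - 11*p - 6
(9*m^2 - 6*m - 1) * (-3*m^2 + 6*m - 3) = -27*m^4 + 72*m^3 - 60*m^2 + 12*m + 3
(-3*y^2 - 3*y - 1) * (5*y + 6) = -15*y^3 - 33*y^2 - 23*y - 6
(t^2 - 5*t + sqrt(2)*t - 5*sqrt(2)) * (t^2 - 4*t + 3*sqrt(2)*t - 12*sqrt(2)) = t^4 - 9*t^3 + 4*sqrt(2)*t^3 - 36*sqrt(2)*t^2 + 26*t^2 - 54*t + 80*sqrt(2)*t + 120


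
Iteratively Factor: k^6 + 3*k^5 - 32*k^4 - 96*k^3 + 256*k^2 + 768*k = (k)*(k^5 + 3*k^4 - 32*k^3 - 96*k^2 + 256*k + 768) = k*(k + 4)*(k^4 - k^3 - 28*k^2 + 16*k + 192) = k*(k - 4)*(k + 4)*(k^3 + 3*k^2 - 16*k - 48) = k*(k - 4)*(k + 3)*(k + 4)*(k^2 - 16) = k*(k - 4)^2*(k + 3)*(k + 4)*(k + 4)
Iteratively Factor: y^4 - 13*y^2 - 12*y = (y + 3)*(y^3 - 3*y^2 - 4*y) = (y - 4)*(y + 3)*(y^2 + y) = y*(y - 4)*(y + 3)*(y + 1)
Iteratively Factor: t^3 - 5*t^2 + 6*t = (t - 2)*(t^2 - 3*t) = (t - 3)*(t - 2)*(t)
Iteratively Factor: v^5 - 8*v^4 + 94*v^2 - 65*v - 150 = (v + 3)*(v^4 - 11*v^3 + 33*v^2 - 5*v - 50) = (v + 1)*(v + 3)*(v^3 - 12*v^2 + 45*v - 50) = (v - 2)*(v + 1)*(v + 3)*(v^2 - 10*v + 25) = (v - 5)*(v - 2)*(v + 1)*(v + 3)*(v - 5)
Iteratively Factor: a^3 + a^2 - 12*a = (a - 3)*(a^2 + 4*a) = (a - 3)*(a + 4)*(a)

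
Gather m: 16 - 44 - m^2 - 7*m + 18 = -m^2 - 7*m - 10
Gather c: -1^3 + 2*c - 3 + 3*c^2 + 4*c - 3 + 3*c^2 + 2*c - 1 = 6*c^2 + 8*c - 8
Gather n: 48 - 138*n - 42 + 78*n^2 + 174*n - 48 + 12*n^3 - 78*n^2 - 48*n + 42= 12*n^3 - 12*n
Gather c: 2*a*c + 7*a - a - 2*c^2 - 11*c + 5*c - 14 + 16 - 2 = 6*a - 2*c^2 + c*(2*a - 6)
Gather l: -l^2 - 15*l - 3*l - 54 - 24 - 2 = -l^2 - 18*l - 80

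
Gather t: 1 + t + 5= t + 6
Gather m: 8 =8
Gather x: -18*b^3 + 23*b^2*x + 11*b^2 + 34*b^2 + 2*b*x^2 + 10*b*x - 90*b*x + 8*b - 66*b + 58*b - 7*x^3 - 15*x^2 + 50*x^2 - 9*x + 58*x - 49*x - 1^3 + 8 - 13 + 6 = -18*b^3 + 45*b^2 - 7*x^3 + x^2*(2*b + 35) + x*(23*b^2 - 80*b)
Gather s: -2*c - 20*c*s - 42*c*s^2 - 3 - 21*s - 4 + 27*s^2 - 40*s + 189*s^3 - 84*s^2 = -2*c + 189*s^3 + s^2*(-42*c - 57) + s*(-20*c - 61) - 7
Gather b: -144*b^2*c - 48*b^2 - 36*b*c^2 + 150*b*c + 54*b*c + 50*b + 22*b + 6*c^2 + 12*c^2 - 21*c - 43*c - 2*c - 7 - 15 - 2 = b^2*(-144*c - 48) + b*(-36*c^2 + 204*c + 72) + 18*c^2 - 66*c - 24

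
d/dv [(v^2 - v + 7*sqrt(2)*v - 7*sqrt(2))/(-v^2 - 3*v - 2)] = (-4*v^2 + 7*sqrt(2)*v^2 - 14*sqrt(2)*v - 4*v - 35*sqrt(2) + 2)/(v^4 + 6*v^3 + 13*v^2 + 12*v + 4)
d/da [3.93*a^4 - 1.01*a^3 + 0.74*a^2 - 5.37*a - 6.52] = 15.72*a^3 - 3.03*a^2 + 1.48*a - 5.37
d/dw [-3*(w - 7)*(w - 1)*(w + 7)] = -9*w^2 + 6*w + 147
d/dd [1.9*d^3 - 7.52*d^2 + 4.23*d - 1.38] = 5.7*d^2 - 15.04*d + 4.23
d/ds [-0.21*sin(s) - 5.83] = -0.21*cos(s)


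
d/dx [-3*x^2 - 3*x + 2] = -6*x - 3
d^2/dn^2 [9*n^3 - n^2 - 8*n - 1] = 54*n - 2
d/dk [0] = 0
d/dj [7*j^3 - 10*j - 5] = 21*j^2 - 10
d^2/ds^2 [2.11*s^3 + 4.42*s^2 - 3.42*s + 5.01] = 12.66*s + 8.84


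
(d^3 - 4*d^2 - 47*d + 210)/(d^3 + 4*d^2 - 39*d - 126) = (d - 5)/(d + 3)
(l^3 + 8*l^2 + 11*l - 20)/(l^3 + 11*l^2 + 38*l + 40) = (l - 1)/(l + 2)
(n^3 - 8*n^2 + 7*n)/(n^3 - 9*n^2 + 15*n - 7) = n/(n - 1)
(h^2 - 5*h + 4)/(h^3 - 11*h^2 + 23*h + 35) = (h^2 - 5*h + 4)/(h^3 - 11*h^2 + 23*h + 35)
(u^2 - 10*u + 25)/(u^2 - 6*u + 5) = (u - 5)/(u - 1)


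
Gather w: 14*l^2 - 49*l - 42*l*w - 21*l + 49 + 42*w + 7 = 14*l^2 - 70*l + w*(42 - 42*l) + 56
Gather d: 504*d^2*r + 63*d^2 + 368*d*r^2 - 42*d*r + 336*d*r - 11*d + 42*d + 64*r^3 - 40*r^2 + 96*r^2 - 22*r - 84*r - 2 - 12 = d^2*(504*r + 63) + d*(368*r^2 + 294*r + 31) + 64*r^3 + 56*r^2 - 106*r - 14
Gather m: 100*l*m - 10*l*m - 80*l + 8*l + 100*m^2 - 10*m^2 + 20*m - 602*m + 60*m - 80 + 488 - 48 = -72*l + 90*m^2 + m*(90*l - 522) + 360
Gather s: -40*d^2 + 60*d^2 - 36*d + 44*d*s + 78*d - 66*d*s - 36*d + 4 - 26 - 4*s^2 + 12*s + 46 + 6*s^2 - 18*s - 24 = 20*d^2 + 6*d + 2*s^2 + s*(-22*d - 6)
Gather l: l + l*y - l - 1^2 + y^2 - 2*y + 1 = l*y + y^2 - 2*y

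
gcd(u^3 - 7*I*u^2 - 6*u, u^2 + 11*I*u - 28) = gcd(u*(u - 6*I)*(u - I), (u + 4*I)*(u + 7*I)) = 1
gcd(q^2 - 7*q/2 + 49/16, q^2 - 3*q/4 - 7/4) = q - 7/4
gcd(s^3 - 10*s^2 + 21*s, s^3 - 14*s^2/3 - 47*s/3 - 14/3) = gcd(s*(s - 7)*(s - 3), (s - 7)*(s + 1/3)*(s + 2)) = s - 7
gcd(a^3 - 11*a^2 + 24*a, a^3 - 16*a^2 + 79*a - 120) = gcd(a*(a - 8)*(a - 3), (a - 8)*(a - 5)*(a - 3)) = a^2 - 11*a + 24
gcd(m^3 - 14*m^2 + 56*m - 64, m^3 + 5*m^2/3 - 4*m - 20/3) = m - 2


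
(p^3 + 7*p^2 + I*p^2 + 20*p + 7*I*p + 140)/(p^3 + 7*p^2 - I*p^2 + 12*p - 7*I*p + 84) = (p + 5*I)/(p + 3*I)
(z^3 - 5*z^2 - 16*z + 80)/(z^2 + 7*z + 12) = (z^2 - 9*z + 20)/(z + 3)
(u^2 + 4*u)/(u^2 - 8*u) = (u + 4)/(u - 8)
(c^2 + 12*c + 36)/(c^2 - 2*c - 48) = (c + 6)/(c - 8)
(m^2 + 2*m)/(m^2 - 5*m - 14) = m/(m - 7)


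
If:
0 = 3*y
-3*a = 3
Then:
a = -1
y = 0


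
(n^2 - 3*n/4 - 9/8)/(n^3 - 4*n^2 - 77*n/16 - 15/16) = 2*(2*n - 3)/(4*n^2 - 19*n - 5)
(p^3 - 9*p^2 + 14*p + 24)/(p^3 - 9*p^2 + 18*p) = (p^2 - 3*p - 4)/(p*(p - 3))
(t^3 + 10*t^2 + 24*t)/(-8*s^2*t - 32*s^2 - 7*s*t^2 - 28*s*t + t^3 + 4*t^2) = t*(-t - 6)/(8*s^2 + 7*s*t - t^2)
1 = 1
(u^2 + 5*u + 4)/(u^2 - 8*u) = (u^2 + 5*u + 4)/(u*(u - 8))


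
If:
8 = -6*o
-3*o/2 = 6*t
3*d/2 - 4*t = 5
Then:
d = 38/9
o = -4/3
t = 1/3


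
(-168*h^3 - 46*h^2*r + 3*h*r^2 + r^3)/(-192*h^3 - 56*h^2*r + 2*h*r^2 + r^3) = (-7*h + r)/(-8*h + r)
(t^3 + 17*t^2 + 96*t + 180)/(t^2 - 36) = (t^2 + 11*t + 30)/(t - 6)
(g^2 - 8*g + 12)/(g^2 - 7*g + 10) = (g - 6)/(g - 5)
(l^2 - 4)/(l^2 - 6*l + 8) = (l + 2)/(l - 4)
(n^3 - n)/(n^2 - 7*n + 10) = (n^3 - n)/(n^2 - 7*n + 10)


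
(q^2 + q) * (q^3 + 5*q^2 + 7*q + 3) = q^5 + 6*q^4 + 12*q^3 + 10*q^2 + 3*q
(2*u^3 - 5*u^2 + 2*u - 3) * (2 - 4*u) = -8*u^4 + 24*u^3 - 18*u^2 + 16*u - 6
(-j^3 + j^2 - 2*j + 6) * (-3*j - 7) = 3*j^4 + 4*j^3 - j^2 - 4*j - 42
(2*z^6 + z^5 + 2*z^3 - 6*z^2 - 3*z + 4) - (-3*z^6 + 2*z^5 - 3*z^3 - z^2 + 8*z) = 5*z^6 - z^5 + 5*z^3 - 5*z^2 - 11*z + 4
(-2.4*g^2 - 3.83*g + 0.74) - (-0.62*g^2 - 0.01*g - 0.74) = -1.78*g^2 - 3.82*g + 1.48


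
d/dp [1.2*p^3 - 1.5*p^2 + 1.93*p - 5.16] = 3.6*p^2 - 3.0*p + 1.93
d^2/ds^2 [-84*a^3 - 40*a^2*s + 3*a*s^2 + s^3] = 6*a + 6*s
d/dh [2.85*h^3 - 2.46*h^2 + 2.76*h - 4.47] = 8.55*h^2 - 4.92*h + 2.76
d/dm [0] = 0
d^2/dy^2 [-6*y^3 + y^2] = 2 - 36*y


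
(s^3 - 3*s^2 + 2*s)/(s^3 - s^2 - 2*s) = (s - 1)/(s + 1)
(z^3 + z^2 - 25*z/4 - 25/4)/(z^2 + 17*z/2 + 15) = (2*z^2 - 3*z - 5)/(2*(z + 6))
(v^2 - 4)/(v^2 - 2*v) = (v + 2)/v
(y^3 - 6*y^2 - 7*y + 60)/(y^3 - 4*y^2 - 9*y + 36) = (y - 5)/(y - 3)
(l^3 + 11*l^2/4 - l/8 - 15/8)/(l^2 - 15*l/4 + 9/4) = (2*l^2 + 7*l + 5)/(2*(l - 3))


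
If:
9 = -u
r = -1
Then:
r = -1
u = -9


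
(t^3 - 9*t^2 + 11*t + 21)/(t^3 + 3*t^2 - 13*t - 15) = (t - 7)/(t + 5)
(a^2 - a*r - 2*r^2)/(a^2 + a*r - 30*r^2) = (a^2 - a*r - 2*r^2)/(a^2 + a*r - 30*r^2)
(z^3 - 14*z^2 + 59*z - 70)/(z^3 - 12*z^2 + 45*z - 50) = (z - 7)/(z - 5)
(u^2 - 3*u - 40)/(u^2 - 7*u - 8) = (u + 5)/(u + 1)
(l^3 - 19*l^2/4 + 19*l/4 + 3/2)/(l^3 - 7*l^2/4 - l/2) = (l - 3)/l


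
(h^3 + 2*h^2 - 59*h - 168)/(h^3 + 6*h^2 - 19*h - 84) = (h - 8)/(h - 4)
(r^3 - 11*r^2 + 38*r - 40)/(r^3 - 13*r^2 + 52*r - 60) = (r - 4)/(r - 6)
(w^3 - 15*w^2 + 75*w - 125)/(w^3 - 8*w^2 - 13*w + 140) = (w^2 - 10*w + 25)/(w^2 - 3*w - 28)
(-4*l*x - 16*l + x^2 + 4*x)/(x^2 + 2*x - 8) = (-4*l + x)/(x - 2)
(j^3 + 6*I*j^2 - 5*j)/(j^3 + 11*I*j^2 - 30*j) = (j + I)/(j + 6*I)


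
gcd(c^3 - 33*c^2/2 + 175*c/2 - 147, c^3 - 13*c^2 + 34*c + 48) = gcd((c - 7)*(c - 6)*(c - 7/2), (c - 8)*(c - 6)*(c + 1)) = c - 6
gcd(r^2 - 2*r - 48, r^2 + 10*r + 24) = r + 6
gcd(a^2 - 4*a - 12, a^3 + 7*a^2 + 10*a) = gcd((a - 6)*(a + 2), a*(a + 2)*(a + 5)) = a + 2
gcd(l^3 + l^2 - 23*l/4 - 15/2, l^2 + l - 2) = l + 2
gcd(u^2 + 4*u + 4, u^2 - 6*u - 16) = u + 2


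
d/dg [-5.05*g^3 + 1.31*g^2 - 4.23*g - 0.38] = -15.15*g^2 + 2.62*g - 4.23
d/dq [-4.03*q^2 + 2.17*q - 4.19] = 2.17 - 8.06*q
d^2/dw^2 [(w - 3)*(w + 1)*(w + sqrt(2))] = 6*w - 4 + 2*sqrt(2)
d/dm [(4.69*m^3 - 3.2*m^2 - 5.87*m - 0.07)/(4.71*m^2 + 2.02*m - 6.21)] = (22.0899*m^4 + 18.9476*m^3 - 66.191*m^2 + 40.4034*m + 36.5941)/(22.1841*m^4 + 19.0284*m^3 - 54.4178*m^2 - 25.0884*m + 38.5641)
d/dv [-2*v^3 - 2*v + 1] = -6*v^2 - 2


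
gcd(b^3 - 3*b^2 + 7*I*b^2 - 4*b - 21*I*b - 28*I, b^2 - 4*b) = b - 4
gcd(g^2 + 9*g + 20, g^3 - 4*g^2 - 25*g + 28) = g + 4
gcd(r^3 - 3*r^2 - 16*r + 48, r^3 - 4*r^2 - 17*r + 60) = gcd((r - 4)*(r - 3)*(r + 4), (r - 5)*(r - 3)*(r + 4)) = r^2 + r - 12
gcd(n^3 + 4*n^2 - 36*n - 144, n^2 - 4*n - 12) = n - 6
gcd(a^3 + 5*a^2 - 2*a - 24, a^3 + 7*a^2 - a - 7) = 1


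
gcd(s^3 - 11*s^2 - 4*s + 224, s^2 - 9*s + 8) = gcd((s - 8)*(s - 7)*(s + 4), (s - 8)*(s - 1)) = s - 8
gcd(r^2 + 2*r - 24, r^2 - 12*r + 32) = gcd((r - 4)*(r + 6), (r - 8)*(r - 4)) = r - 4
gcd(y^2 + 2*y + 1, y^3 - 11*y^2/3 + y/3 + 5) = y + 1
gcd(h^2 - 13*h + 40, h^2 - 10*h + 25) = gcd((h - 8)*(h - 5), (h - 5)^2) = h - 5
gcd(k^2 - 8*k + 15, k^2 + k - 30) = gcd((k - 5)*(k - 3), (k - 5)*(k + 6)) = k - 5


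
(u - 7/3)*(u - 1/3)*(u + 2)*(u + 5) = u^4 + 13*u^3/3 - 71*u^2/9 - 191*u/9 + 70/9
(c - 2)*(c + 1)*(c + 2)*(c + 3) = c^4 + 4*c^3 - c^2 - 16*c - 12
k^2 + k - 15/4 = (k - 3/2)*(k + 5/2)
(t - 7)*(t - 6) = t^2 - 13*t + 42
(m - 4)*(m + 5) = m^2 + m - 20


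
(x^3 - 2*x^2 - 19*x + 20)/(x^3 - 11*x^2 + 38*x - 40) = (x^2 + 3*x - 4)/(x^2 - 6*x + 8)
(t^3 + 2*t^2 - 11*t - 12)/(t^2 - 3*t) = t + 5 + 4/t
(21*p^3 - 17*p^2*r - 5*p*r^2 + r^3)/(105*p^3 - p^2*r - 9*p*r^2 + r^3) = (p - r)/(5*p - r)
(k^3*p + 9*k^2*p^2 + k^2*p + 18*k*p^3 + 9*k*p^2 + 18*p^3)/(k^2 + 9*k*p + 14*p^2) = p*(k^3 + 9*k^2*p + k^2 + 18*k*p^2 + 9*k*p + 18*p^2)/(k^2 + 9*k*p + 14*p^2)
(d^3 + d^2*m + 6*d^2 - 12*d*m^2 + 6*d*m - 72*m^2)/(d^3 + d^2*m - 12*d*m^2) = (d + 6)/d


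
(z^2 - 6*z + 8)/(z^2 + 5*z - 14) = (z - 4)/(z + 7)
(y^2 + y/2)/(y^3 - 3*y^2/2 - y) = 1/(y - 2)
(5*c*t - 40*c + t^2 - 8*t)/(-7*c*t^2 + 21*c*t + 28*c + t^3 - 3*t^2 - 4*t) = (-5*c*t + 40*c - t^2 + 8*t)/(7*c*t^2 - 21*c*t - 28*c - t^3 + 3*t^2 + 4*t)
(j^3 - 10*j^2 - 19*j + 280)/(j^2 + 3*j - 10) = (j^2 - 15*j + 56)/(j - 2)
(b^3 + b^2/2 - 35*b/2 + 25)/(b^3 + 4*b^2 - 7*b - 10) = (b - 5/2)/(b + 1)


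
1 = 1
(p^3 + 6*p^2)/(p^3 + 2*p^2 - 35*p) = p*(p + 6)/(p^2 + 2*p - 35)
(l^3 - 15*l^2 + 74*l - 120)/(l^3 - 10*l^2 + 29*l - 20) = (l - 6)/(l - 1)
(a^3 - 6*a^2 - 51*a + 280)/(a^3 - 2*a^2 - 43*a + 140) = (a - 8)/(a - 4)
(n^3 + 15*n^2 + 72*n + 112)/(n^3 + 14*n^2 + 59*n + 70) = (n^2 + 8*n + 16)/(n^2 + 7*n + 10)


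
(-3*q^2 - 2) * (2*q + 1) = -6*q^3 - 3*q^2 - 4*q - 2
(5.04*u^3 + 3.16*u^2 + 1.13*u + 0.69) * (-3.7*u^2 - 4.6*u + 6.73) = -18.648*u^5 - 34.876*u^4 + 15.2022*u^3 + 13.5158*u^2 + 4.4309*u + 4.6437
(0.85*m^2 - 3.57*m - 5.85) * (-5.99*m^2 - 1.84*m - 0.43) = -5.0915*m^4 + 19.8203*m^3 + 41.2448*m^2 + 12.2991*m + 2.5155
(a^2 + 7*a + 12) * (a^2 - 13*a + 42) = a^4 - 6*a^3 - 37*a^2 + 138*a + 504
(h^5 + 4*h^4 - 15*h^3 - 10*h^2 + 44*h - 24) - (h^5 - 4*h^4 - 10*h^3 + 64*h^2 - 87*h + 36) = 8*h^4 - 5*h^3 - 74*h^2 + 131*h - 60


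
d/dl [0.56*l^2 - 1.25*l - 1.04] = 1.12*l - 1.25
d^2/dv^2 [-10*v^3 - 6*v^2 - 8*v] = -60*v - 12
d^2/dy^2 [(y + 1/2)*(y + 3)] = 2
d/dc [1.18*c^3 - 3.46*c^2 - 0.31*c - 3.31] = 3.54*c^2 - 6.92*c - 0.31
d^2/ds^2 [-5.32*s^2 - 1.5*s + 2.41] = -10.6400000000000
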